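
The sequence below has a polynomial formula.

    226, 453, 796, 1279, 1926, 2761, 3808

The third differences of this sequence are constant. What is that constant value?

24

Δ: 227, 343, 483, 647, 835, 1047
Δ²: 116, 140, 164, 188, 212
Δ³: 24, 24, 24, 24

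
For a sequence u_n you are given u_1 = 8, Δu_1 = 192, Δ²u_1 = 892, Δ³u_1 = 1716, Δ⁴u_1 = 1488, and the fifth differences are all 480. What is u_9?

253656

Build the table forward from the leading diagonal:
D5: 480  480  480  480  480  480  480  480  480
D4: 1488  1968  2448  2928  3408  3888  4368  4848  5328
D3: 1716  3204  5172  7620  10548  13956  17844  22212  27060
D2: 892  2608  5812  10984  18604  29152  43108  60952  83164
D1: 192  1084  3692  9504  20488  39092  68244  111352  172304
u: 8  200  1284  4976  14480  34968  74060  142304  253656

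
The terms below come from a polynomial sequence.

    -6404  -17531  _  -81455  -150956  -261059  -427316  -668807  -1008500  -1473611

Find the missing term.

Using the last 7 terms:
First differences: -69501, -110103, -166257, -241491, -339693, -465111
Second differences: -40602, -56154, -75234, -98202, -125418
Third differences: -15552, -19080, -22968, -27216
Fourth differences: -3528, -3888, -4248
Fifth differences: -360, -360
Constant fifth difference = -360.
Extend backward: -3528 + 360 = -3168;  -15552 + 3168 = -12384;  -40602 + 12384 = -28218;  -69501 + 28218 = -41283;  -81455 + 41283 = -40172

-40172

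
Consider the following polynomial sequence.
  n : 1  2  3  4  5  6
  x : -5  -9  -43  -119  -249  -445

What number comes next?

-719

First differences: -4 , -34 , -76 , -130 , -196
Second differences: -30 , -42 , -54 , -66
Third differences: -12 , -12 , -12
Constant third difference = -12, so extend:
-66 − 12 = -78;  -196 − 78 = -274;  -445 − 274 = -719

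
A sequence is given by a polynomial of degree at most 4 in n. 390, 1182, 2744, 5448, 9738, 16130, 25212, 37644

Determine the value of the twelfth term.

136592

First differences: 792  1562  2704  4290  6392  9082  12432
Second differences: 770  1142  1586  2102  2690  3350
Third differences: 372  444  516  588  660
Fourth differences: 72  72  72  72
Constant fourth difference = 72, so extend:
660 + 72 = 732;  3350 + 732 = 4082;  12432 + 4082 = 16514;  37644 + 16514 = 54158
732 + 72 = 804;  4082 + 804 = 4886;  16514 + 4886 = 21400;  54158 + 21400 = 75558
804 + 72 = 876;  4886 + 876 = 5762;  21400 + 5762 = 27162;  75558 + 27162 = 102720
876 + 72 = 948;  5762 + 948 = 6710;  27162 + 6710 = 33872;  102720 + 33872 = 136592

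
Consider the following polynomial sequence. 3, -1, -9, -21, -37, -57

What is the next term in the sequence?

Δ: -4 , -8 , -12 , -16 , -20
Δ²: -4 , -4 , -4 , -4
Constant second difference = -4, so extend:
-20 − 4 = -24;  -57 − 24 = -81

-81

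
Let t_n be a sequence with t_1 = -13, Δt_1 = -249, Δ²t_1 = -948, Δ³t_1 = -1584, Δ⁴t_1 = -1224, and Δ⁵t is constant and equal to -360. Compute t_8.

-127504

Build the table forward from the leading diagonal:
D5: -360  -360  -360  -360  -360  -360  -360  -360
D4: -1224  -1584  -1944  -2304  -2664  -3024  -3384  -3744
D3: -1584  -2808  -4392  -6336  -8640  -11304  -14328  -17712
D2: -948  -2532  -5340  -9732  -16068  -24708  -36012  -50340
D1: -249  -1197  -3729  -9069  -18801  -34869  -59577  -95589
t: -13  -262  -1459  -5188  -14257  -33058  -67927  -127504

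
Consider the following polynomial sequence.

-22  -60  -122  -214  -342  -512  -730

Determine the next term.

-1002

Δ: -38, -62, -92, -128, -170, -218
Δ²: -24, -30, -36, -42, -48
Δ³: -6, -6, -6, -6
Constant third difference = -6, so extend:
-48 − 6 = -54;  -218 − 54 = -272;  -730 − 272 = -1002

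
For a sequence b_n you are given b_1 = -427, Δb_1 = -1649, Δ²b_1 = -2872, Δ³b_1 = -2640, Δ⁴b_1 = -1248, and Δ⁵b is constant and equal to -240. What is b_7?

Build the table forward from the leading diagonal:
Δ⁵: -240  -240  -240  -240  -240  -240  -240
Δ⁴: -1248  -1488  -1728  -1968  -2208  -2448  -2688
Δ³: -2640  -3888  -5376  -7104  -9072  -11280  -13728
Δ²: -2872  -5512  -9400  -14776  -21880  -30952  -42232
Δ: -1649  -4521  -10033  -19433  -34209  -56089  -87041
b: -427  -2076  -6597  -16630  -36063  -70272  -126361

-126361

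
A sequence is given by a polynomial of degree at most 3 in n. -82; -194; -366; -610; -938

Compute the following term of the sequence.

-1362

D1: -112 , -172 , -244 , -328
D2: -60 , -72 , -84
D3: -12 , -12
Third differences constant at -12.
-84 − 12 = -96;  -328 − 96 = -424;  -938 − 424 = -1362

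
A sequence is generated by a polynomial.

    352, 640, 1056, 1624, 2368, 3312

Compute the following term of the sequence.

4480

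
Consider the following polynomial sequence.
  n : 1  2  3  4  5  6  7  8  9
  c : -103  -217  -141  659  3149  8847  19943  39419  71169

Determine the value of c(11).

D1: -114  76  800  2490  5698  11096  19476  31750
D2: 190  724  1690  3208  5398  8380  12274
D3: 534  966  1518  2190  2982  3894
D4: 432  552  672  792  912
D5: 120  120  120  120
Constant fifth difference = 120, so extend:
912 + 120 = 1032;  3894 + 1032 = 4926;  12274 + 4926 = 17200;  31750 + 17200 = 48950;  71169 + 48950 = 120119
1032 + 120 = 1152;  4926 + 1152 = 6078;  17200 + 6078 = 23278;  48950 + 23278 = 72228;  120119 + 72228 = 192347

192347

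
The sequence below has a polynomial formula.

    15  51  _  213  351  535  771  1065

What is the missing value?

115

Using the last 5 terms:
138  184  236  294
46  52  58
6  6
Constant third difference = 6.
Extend backward: 46 − 6 = 40;  138 − 40 = 98;  213 − 98 = 115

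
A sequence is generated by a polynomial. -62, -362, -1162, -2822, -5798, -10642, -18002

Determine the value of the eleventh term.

-88922

-300, -800, -1660, -2976, -4844, -7360
-500, -860, -1316, -1868, -2516
-360, -456, -552, -648
-96, -96, -96
Fourth differences constant at -96.
-648 − 96 = -744;  -2516 − 744 = -3260;  -7360 − 3260 = -10620;  -18002 − 10620 = -28622
-744 − 96 = -840;  -3260 − 840 = -4100;  -10620 − 4100 = -14720;  -28622 − 14720 = -43342
-840 − 96 = -936;  -4100 − 936 = -5036;  -14720 − 5036 = -19756;  -43342 − 19756 = -63098
-936 − 96 = -1032;  -5036 − 1032 = -6068;  -19756 − 6068 = -25824;  -63098 − 25824 = -88922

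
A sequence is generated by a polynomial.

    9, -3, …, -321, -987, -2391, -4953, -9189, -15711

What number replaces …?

-69

Using the last 6 terms:
D1: -666  -1404  -2562  -4236  -6522
D2: -738  -1158  -1674  -2286
D3: -420  -516  -612
D4: -96  -96
Constant fourth difference = -96.
Extend backward: -420 + 96 = -324;  -738 + 324 = -414;  -666 + 414 = -252;  -321 + 252 = -69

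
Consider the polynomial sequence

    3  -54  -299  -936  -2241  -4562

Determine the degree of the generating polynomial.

4

D1: -57, -245, -637, -1305, -2321
D2: -188, -392, -668, -1016
D3: -204, -276, -348
D4: -72, -72
The fourth differences are constant, so the polynomial has degree 4.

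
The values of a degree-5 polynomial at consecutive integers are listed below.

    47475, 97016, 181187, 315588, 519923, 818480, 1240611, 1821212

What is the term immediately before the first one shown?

Δ: 49541  84171  134401  204335  298557  422131  580601
Δ²: 34630  50230  69934  94222  123574  158470
Δ³: 15600  19704  24288  29352  34896
Δ⁴: 4104  4584  5064  5544
Δ⁵: 480  480  480
The fifth differences are constant at 480.
Work back: 4104 − 480 = 3624;  15600 − 3624 = 11976;  34630 − 11976 = 22654;  49541 − 22654 = 26887;  47475 − 26887 = 20588

20588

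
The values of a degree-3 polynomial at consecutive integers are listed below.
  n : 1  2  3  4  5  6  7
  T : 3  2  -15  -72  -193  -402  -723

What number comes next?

-1180

Δ: -1, -17, -57, -121, -209, -321
Δ²: -16, -40, -64, -88, -112
Δ³: -24, -24, -24, -24
Constant third difference = -24, so extend:
-112 − 24 = -136;  -321 − 136 = -457;  -723 − 457 = -1180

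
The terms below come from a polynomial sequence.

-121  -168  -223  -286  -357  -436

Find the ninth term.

-47, -55, -63, -71, -79
-8, -8, -8, -8
The second differences are constant (-8).
-79 − 8 = -87;  -436 − 87 = -523
-87 − 8 = -95;  -523 − 95 = -618
-95 − 8 = -103;  -618 − 103 = -721

-721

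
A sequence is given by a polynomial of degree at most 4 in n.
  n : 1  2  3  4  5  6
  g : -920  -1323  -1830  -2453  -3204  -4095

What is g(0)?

-609

-403, -507, -623, -751, -891
-104, -116, -128, -140
-12, -12, -12
The third differences are constant at -12.
Work back: -104 + 12 = -92;  -403 + 92 = -311;  -920 + 311 = -609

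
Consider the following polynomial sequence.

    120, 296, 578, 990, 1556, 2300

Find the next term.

176, 282, 412, 566, 744
106, 130, 154, 178
24, 24, 24
The third differences are constant (24).
178 + 24 = 202;  744 + 202 = 946;  2300 + 946 = 3246

3246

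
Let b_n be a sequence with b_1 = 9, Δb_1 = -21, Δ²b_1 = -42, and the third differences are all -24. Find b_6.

-756

Build the table forward from the leading diagonal:
Third differences: -24, -24, -24, -24, -24, -24
Second differences: -42, -66, -90, -114, -138, -162
First differences: -21, -63, -129, -219, -333, -471
b: 9, -12, -75, -204, -423, -756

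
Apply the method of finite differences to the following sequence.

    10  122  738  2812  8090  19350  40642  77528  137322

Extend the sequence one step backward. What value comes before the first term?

0

Δ: 112, 616, 2074, 5278, 11260, 21292, 36886, 59794
Δ²: 504, 1458, 3204, 5982, 10032, 15594, 22908
Δ³: 954, 1746, 2778, 4050, 5562, 7314
Δ⁴: 792, 1032, 1272, 1512, 1752
Δ⁵: 240, 240, 240, 240
The fifth differences are constant at 240.
Work back: 792 − 240 = 552;  954 − 552 = 402;  504 − 402 = 102;  112 − 102 = 10;  10 − 10 = 0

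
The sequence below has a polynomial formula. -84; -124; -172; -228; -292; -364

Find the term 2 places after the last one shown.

First differences: -40, -48, -56, -64, -72
Second differences: -8, -8, -8, -8
Constant second difference = -8, so extend:
-72 − 8 = -80;  -364 − 80 = -444
-80 − 8 = -88;  -444 − 88 = -532

-532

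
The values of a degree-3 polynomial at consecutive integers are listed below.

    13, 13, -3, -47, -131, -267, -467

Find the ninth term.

D1: 0  -16  -44  -84  -136  -200
D2: -16  -28  -40  -52  -64
D3: -12  -12  -12  -12
Constant third difference = -12, so extend:
-64 − 12 = -76;  -200 − 76 = -276;  -467 − 276 = -743
-76 − 12 = -88;  -276 − 88 = -364;  -743 − 364 = -1107

-1107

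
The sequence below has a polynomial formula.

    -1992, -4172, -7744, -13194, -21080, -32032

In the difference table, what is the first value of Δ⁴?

-72

D1: -2180, -3572, -5450, -7886, -10952
D2: -1392, -1878, -2436, -3066
D3: -486, -558, -630
D4: -72, -72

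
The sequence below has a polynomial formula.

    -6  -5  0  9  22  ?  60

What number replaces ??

39

Using the first 5 terms:
Δ: 1, 5, 9, 13
Δ²: 4, 4, 4
Constant second difference = 4.
Extend forward: 13 + 4 = 17;  22 + 17 = 39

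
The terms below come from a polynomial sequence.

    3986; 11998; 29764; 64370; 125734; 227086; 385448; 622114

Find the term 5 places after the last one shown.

4084814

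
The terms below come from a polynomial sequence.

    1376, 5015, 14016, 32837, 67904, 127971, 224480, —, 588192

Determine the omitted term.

371921

Using the first 7 terms:
First differences: 3639, 9001, 18821, 35067, 60067, 96509
Second differences: 5362, 9820, 16246, 25000, 36442
Third differences: 4458, 6426, 8754, 11442
Fourth differences: 1968, 2328, 2688
Fifth differences: 360, 360
Constant fifth difference = 360.
Extend forward: 2688 + 360 = 3048;  11442 + 3048 = 14490;  36442 + 14490 = 50932;  96509 + 50932 = 147441;  224480 + 147441 = 371921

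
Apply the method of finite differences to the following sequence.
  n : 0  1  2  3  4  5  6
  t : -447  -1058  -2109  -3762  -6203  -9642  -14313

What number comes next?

Δ: -611, -1051, -1653, -2441, -3439, -4671
Δ²: -440, -602, -788, -998, -1232
Δ³: -162, -186, -210, -234
Δ⁴: -24, -24, -24
The fourth differences are constant (-24).
-234 − 24 = -258;  -1232 − 258 = -1490;  -4671 − 1490 = -6161;  -14313 − 6161 = -20474

-20474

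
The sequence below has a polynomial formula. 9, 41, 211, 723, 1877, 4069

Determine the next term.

First differences: 32, 170, 512, 1154, 2192
Second differences: 138, 342, 642, 1038
Third differences: 204, 300, 396
Fourth differences: 96, 96
Constant fourth difference = 96, so extend:
396 + 96 = 492;  1038 + 492 = 1530;  2192 + 1530 = 3722;  4069 + 3722 = 7791

7791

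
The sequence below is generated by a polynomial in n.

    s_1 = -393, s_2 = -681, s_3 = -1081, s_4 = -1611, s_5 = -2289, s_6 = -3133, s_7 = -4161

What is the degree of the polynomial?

First differences: -288, -400, -530, -678, -844, -1028
Second differences: -112, -130, -148, -166, -184
Third differences: -18, -18, -18, -18
The third differences are constant, so the polynomial has degree 3.

3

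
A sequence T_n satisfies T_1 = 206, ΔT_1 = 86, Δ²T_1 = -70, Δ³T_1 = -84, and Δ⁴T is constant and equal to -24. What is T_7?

Build the table forward from the leading diagonal:
D4: -24, -24, -24, -24, -24, -24, -24
D3: -84, -108, -132, -156, -180, -204, -228
D2: -70, -154, -262, -394, -550, -730, -934
D1: 86, 16, -138, -400, -794, -1344, -2074
T: 206, 292, 308, 170, -230, -1024, -2368

-2368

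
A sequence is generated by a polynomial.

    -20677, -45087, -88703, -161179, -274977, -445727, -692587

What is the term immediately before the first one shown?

-8267

D1: -24410, -43616, -72476, -113798, -170750, -246860
D2: -19206, -28860, -41322, -56952, -76110
D3: -9654, -12462, -15630, -19158
D4: -2808, -3168, -3528
D5: -360, -360
The fifth differences are constant at -360.
Work back: -2808 + 360 = -2448;  -9654 + 2448 = -7206;  -19206 + 7206 = -12000;  -24410 + 12000 = -12410;  -20677 + 12410 = -8267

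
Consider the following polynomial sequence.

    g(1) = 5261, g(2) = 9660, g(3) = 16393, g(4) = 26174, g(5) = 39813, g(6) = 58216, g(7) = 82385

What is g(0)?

Δ: 4399, 6733, 9781, 13639, 18403, 24169
Δ²: 2334, 3048, 3858, 4764, 5766
Δ³: 714, 810, 906, 1002
Δ⁴: 96, 96, 96
The fourth differences are constant at 96.
Work back: 714 − 96 = 618;  2334 − 618 = 1716;  4399 − 1716 = 2683;  5261 − 2683 = 2578

2578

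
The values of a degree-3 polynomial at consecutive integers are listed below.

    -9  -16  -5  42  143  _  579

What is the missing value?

316

Using the first 5 terms:
D1: -7, 11, 47, 101
D2: 18, 36, 54
D3: 18, 18
Constant third difference = 18.
Extend forward: 54 + 18 = 72;  101 + 72 = 173;  143 + 173 = 316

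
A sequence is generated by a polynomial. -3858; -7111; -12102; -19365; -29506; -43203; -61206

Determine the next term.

First differences: -3253, -4991, -7263, -10141, -13697, -18003
Second differences: -1738, -2272, -2878, -3556, -4306
Third differences: -534, -606, -678, -750
Fourth differences: -72, -72, -72
Constant fourth difference = -72, so extend:
-750 − 72 = -822;  -4306 − 822 = -5128;  -18003 − 5128 = -23131;  -61206 − 23131 = -84337

-84337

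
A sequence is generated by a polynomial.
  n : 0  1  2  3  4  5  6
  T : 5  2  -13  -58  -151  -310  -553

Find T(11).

D1: -3, -15, -45, -93, -159, -243
D2: -12, -30, -48, -66, -84
D3: -18, -18, -18, -18
Constant third difference = -18, so extend:
-84 − 18 = -102;  -243 − 102 = -345;  -553 − 345 = -898
-102 − 18 = -120;  -345 − 120 = -465;  -898 − 465 = -1363
-120 − 18 = -138;  -465 − 138 = -603;  -1363 − 603 = -1966
-138 − 18 = -156;  -603 − 156 = -759;  -1966 − 759 = -2725
-156 − 18 = -174;  -759 − 174 = -933;  -2725 − 933 = -3658

-3658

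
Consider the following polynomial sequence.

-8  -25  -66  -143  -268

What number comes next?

Δ: -17, -41, -77, -125
Δ²: -24, -36, -48
Δ³: -12, -12
Constant third difference = -12, so extend:
-48 − 12 = -60;  -125 − 60 = -185;  -268 − 185 = -453

-453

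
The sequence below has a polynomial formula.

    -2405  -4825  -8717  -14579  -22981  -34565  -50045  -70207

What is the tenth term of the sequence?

-128081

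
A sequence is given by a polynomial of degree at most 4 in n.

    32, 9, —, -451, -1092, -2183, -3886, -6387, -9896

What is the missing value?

-122

Using the last 6 terms:
Δ: -641  -1091  -1703  -2501  -3509
Δ²: -450  -612  -798  -1008
Δ³: -162  -186  -210
Δ⁴: -24  -24
Constant fourth difference = -24.
Extend backward: -162 + 24 = -138;  -450 + 138 = -312;  -641 + 312 = -329;  -451 + 329 = -122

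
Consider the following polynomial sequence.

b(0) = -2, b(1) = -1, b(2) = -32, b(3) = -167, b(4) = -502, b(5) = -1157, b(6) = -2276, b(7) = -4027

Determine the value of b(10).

-15112

First differences: 1  -31  -135  -335  -655  -1119  -1751
Second differences: -32  -104  -200  -320  -464  -632
Third differences: -72  -96  -120  -144  -168
Fourth differences: -24  -24  -24  -24
The fourth differences are constant (-24).
-168 − 24 = -192;  -632 − 192 = -824;  -1751 − 824 = -2575;  -4027 − 2575 = -6602
-192 − 24 = -216;  -824 − 216 = -1040;  -2575 − 1040 = -3615;  -6602 − 3615 = -10217
-216 − 24 = -240;  -1040 − 240 = -1280;  -3615 − 1280 = -4895;  -10217 − 4895 = -15112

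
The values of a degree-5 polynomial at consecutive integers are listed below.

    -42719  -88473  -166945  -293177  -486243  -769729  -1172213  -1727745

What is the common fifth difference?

First differences: -45754, -78472, -126232, -193066, -283486, -402484, -555532
Second differences: -32718, -47760, -66834, -90420, -118998, -153048
Third differences: -15042, -19074, -23586, -28578, -34050
Fourth differences: -4032, -4512, -4992, -5472
Fifth differences: -480, -480, -480

-480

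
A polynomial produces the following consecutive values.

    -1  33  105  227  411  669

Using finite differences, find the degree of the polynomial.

34, 72, 122, 184, 258
38, 50, 62, 74
12, 12, 12
The third differences are constant, so the polynomial has degree 3.

3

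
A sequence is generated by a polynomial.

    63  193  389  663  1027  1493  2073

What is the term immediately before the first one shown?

-13

D1: 130, 196, 274, 364, 466, 580
D2: 66, 78, 90, 102, 114
D3: 12, 12, 12, 12
The third differences are constant at 12.
Work back: 66 − 12 = 54;  130 − 54 = 76;  63 − 76 = -13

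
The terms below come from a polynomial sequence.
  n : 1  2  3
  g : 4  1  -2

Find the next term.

-5

First differences: -3  -3
Constant first difference = -3, so extend:
-2 − 3 = -5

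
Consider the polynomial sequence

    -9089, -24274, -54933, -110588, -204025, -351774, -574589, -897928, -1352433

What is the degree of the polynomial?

First differences: -15185, -30659, -55655, -93437, -147749, -222815, -323339, -454505
Second differences: -15474, -24996, -37782, -54312, -75066, -100524, -131166
Third differences: -9522, -12786, -16530, -20754, -25458, -30642
Fourth differences: -3264, -3744, -4224, -4704, -5184
Fifth differences: -480, -480, -480, -480
The fifth differences are constant, so the polynomial has degree 5.

5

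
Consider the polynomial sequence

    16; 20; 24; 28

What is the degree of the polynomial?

1

4, 4, 4
The first differences are constant, so the polynomial has degree 1.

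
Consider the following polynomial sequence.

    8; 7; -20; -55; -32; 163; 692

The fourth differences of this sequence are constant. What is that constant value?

48

First differences: -1, -27, -35, 23, 195, 529
Second differences: -26, -8, 58, 172, 334
Third differences: 18, 66, 114, 162
Fourth differences: 48, 48, 48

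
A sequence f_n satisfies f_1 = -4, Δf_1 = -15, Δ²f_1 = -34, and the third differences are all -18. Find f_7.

-964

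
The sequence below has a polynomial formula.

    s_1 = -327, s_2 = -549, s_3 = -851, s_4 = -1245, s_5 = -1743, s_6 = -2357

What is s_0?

First differences: -222  -302  -394  -498  -614
Second differences: -80  -92  -104  -116
Third differences: -12  -12  -12
The third differences are constant at -12.
Work back: -80 + 12 = -68;  -222 + 68 = -154;  -327 + 154 = -173

-173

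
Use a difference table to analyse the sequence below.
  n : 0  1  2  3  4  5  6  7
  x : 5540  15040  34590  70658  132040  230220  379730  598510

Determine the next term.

908268

D1: 9500, 19550, 36068, 61382, 98180, 149510, 218780
D2: 10050, 16518, 25314, 36798, 51330, 69270
D3: 6468, 8796, 11484, 14532, 17940
D4: 2328, 2688, 3048, 3408
D5: 360, 360, 360
Fifth differences constant at 360.
3408 + 360 = 3768;  17940 + 3768 = 21708;  69270 + 21708 = 90978;  218780 + 90978 = 309758;  598510 + 309758 = 908268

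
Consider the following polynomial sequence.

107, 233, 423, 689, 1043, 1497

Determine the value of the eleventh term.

126, 190, 266, 354, 454
64, 76, 88, 100
12, 12, 12
The third differences are constant (12).
100 + 12 = 112;  454 + 112 = 566;  1497 + 566 = 2063
112 + 12 = 124;  566 + 124 = 690;  2063 + 690 = 2753
124 + 12 = 136;  690 + 136 = 826;  2753 + 826 = 3579
136 + 12 = 148;  826 + 148 = 974;  3579 + 974 = 4553
148 + 12 = 160;  974 + 160 = 1134;  4553 + 1134 = 5687

5687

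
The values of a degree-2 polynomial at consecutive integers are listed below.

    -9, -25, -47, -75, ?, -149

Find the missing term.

-109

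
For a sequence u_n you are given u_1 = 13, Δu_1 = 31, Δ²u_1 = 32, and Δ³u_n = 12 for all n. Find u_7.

Build the table forward from the leading diagonal:
D3: 12  12  12  12  12  12  12
D2: 32  44  56  68  80  92  104
D1: 31  63  107  163  231  311  403
u: 13  44  107  214  377  608  919

919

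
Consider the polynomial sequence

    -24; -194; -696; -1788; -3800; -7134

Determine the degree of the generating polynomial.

4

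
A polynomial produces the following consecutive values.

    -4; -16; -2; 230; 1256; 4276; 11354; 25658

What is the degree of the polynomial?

5

D1: -12, 14, 232, 1026, 3020, 7078, 14304
D2: 26, 218, 794, 1994, 4058, 7226
D3: 192, 576, 1200, 2064, 3168
D4: 384, 624, 864, 1104
D5: 240, 240, 240
The fifth differences are constant, so the polynomial has degree 5.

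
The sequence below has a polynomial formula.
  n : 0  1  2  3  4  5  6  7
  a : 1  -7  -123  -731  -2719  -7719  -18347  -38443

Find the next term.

-73311

First differences: -8  -116  -608  -1988  -5000  -10628  -20096
Second differences: -108  -492  -1380  -3012  -5628  -9468
Third differences: -384  -888  -1632  -2616  -3840
Fourth differences: -504  -744  -984  -1224
Fifth differences: -240  -240  -240
The fifth differences are constant (-240).
-1224 − 240 = -1464;  -3840 − 1464 = -5304;  -9468 − 5304 = -14772;  -20096 − 14772 = -34868;  -38443 − 34868 = -73311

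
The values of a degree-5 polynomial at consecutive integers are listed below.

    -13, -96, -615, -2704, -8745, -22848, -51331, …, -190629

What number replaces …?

Using the first 7 terms:
Δ: -83  -519  -2089  -6041  -14103  -28483
Δ²: -436  -1570  -3952  -8062  -14380
Δ³: -1134  -2382  -4110  -6318
Δ⁴: -1248  -1728  -2208
Δ⁵: -480  -480
Constant fifth difference = -480.
Extend forward: -2208 − 480 = -2688;  -6318 − 2688 = -9006;  -14380 − 9006 = -23386;  -28483 − 23386 = -51869;  -51331 − 51869 = -103200

-103200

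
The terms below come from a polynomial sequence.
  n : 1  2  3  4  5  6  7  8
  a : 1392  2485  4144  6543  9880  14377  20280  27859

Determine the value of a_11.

63712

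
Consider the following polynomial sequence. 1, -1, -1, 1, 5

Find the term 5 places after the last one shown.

55

Δ: -2  0  2  4
Δ²: 2  2  2
The second differences are constant (2).
4 + 2 = 6;  5 + 6 = 11
6 + 2 = 8;  11 + 8 = 19
8 + 2 = 10;  19 + 10 = 29
10 + 2 = 12;  29 + 12 = 41
12 + 2 = 14;  41 + 14 = 55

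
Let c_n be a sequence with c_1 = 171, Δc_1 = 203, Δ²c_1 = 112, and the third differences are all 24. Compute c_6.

2546

Build the table forward from the leading diagonal:
Third differences: 24  24  24  24  24  24
Second differences: 112  136  160  184  208  232
First differences: 203  315  451  611  795  1003
c: 171  374  689  1140  1751  2546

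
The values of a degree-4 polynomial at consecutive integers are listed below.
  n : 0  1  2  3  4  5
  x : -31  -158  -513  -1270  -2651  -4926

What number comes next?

-8413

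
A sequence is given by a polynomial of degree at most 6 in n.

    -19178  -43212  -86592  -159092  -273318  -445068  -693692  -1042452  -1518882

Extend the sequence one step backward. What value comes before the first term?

First differences: -24034  -43380  -72500  -114226  -171750  -248624  -348760  -476430
Second differences: -19346  -29120  -41726  -57524  -76874  -100136  -127670
Third differences: -9774  -12606  -15798  -19350  -23262  -27534
Fourth differences: -2832  -3192  -3552  -3912  -4272
Fifth differences: -360  -360  -360  -360
The fifth differences are constant at -360.
Work back: -2832 + 360 = -2472;  -9774 + 2472 = -7302;  -19346 + 7302 = -12044;  -24034 + 12044 = -11990;  -19178 + 11990 = -7188

-7188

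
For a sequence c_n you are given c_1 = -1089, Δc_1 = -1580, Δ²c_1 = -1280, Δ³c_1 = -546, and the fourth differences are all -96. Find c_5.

Build the table forward from the leading diagonal:
Fourth differences: -96  -96  -96  -96  -96
Third differences: -546  -642  -738  -834  -930
Second differences: -1280  -1826  -2468  -3206  -4040
First differences: -1580  -2860  -4686  -7154  -10360
c: -1089  -2669  -5529  -10215  -17369

-17369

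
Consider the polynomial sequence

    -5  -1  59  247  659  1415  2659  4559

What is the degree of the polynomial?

4

Δ: 4, 60, 188, 412, 756, 1244, 1900
Δ²: 56, 128, 224, 344, 488, 656
Δ³: 72, 96, 120, 144, 168
Δ⁴: 24, 24, 24, 24
The fourth differences are constant, so the polynomial has degree 4.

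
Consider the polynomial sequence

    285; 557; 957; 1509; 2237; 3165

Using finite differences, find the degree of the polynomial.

3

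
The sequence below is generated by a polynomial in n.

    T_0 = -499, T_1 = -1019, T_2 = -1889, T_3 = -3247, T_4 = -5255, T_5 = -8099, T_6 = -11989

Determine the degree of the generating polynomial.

4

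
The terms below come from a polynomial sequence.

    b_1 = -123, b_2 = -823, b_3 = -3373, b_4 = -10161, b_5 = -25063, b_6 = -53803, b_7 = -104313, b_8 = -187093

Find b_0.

First differences: -700, -2550, -6788, -14902, -28740, -50510, -82780
Second differences: -1850, -4238, -8114, -13838, -21770, -32270
Third differences: -2388, -3876, -5724, -7932, -10500
Fourth differences: -1488, -1848, -2208, -2568
Fifth differences: -360, -360, -360
The fifth differences are constant at -360.
Work back: -1488 + 360 = -1128;  -2388 + 1128 = -1260;  -1850 + 1260 = -590;  -700 + 590 = -110;  -123 + 110 = -13

-13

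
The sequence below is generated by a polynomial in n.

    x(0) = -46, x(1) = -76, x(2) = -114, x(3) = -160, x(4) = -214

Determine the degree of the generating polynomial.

2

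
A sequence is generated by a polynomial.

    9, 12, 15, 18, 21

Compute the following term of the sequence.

24

D1: 3 , 3 , 3 , 3
The first differences are constant (3).
21 + 3 = 24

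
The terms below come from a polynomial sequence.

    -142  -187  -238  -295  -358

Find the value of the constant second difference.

First differences: -45, -51, -57, -63
Second differences: -6, -6, -6

-6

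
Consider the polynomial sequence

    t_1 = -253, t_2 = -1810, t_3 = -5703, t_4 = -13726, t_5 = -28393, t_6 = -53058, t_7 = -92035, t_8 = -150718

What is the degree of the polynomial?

-1557, -3893, -8023, -14667, -24665, -38977, -58683
-2336, -4130, -6644, -9998, -14312, -19706
-1794, -2514, -3354, -4314, -5394
-720, -840, -960, -1080
-120, -120, -120
The fifth differences are constant, so the polynomial has degree 5.

5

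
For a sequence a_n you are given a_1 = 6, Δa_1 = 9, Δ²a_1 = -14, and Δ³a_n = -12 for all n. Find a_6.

-209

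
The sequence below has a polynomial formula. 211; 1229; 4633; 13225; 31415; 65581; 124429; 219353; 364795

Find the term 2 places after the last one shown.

882401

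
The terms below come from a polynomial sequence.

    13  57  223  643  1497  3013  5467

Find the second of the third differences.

D1: 44, 166, 420, 854, 1516, 2454
D2: 122, 254, 434, 662, 938
D3: 132, 180, 228, 276
D4: 48, 48, 48

180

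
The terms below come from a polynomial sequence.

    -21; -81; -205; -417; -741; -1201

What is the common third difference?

-24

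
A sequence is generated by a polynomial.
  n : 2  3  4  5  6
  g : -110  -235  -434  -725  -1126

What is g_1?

First differences: -125, -199, -291, -401
Second differences: -74, -92, -110
Third differences: -18, -18
The third differences are constant at -18.
Work back: -74 + 18 = -56;  -125 + 56 = -69;  -110 + 69 = -41

-41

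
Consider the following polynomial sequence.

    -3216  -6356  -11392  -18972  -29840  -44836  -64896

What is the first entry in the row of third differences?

-648

First differences: -3140, -5036, -7580, -10868, -14996, -20060
Second differences: -1896, -2544, -3288, -4128, -5064
Third differences: -648, -744, -840, -936
Fourth differences: -96, -96, -96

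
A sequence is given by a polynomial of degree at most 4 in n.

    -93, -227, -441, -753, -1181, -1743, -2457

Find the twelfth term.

-8937

First differences: -134  -214  -312  -428  -562  -714
Second differences: -80  -98  -116  -134  -152
Third differences: -18  -18  -18  -18
Third differences constant at -18.
-152 − 18 = -170;  -714 − 170 = -884;  -2457 − 884 = -3341
-170 − 18 = -188;  -884 − 188 = -1072;  -3341 − 1072 = -4413
-188 − 18 = -206;  -1072 − 206 = -1278;  -4413 − 1278 = -5691
-206 − 18 = -224;  -1278 − 224 = -1502;  -5691 − 1502 = -7193
-224 − 18 = -242;  -1502 − 242 = -1744;  -7193 − 1744 = -8937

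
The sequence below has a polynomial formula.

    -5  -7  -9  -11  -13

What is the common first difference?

D1: -2, -2, -2, -2

-2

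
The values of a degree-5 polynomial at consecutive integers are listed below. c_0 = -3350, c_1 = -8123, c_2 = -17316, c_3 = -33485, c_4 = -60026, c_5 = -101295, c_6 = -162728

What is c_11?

First differences: -4773, -9193, -16169, -26541, -41269, -61433
Second differences: -4420, -6976, -10372, -14728, -20164
Third differences: -2556, -3396, -4356, -5436
Fourth differences: -840, -960, -1080
Fifth differences: -120, -120
Constant fifth difference = -120, so extend:
-1080 − 120 = -1200;  -5436 − 1200 = -6636;  -20164 − 6636 = -26800;  -61433 − 26800 = -88233;  -162728 − 88233 = -250961
-1200 − 120 = -1320;  -6636 − 1320 = -7956;  -26800 − 7956 = -34756;  -88233 − 34756 = -122989;  -250961 − 122989 = -373950
-1320 − 120 = -1440;  -7956 − 1440 = -9396;  -34756 − 9396 = -44152;  -122989 − 44152 = -167141;  -373950 − 167141 = -541091
-1440 − 120 = -1560;  -9396 − 1560 = -10956;  -44152 − 10956 = -55108;  -167141 − 55108 = -222249;  -541091 − 222249 = -763340
-1560 − 120 = -1680;  -10956 − 1680 = -12636;  -55108 − 12636 = -67744;  -222249 − 67744 = -289993;  -763340 − 289993 = -1053333

-1053333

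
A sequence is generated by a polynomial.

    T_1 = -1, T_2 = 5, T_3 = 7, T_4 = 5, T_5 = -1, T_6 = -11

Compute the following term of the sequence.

6 , 2 , -2 , -6 , -10
-4 , -4 , -4 , -4
Constant second difference = -4, so extend:
-10 − 4 = -14;  -11 − 14 = -25

-25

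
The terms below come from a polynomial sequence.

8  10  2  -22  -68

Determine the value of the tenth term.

-838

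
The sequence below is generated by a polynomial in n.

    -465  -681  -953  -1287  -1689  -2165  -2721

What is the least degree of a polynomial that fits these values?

3

Δ: -216, -272, -334, -402, -476, -556
Δ²: -56, -62, -68, -74, -80
Δ³: -6, -6, -6, -6
The third differences are constant, so the polynomial has degree 3.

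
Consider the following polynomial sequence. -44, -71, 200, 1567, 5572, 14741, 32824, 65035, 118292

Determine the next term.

First differences: -27, 271, 1367, 4005, 9169, 18083, 32211, 53257
Second differences: 298, 1096, 2638, 5164, 8914, 14128, 21046
Third differences: 798, 1542, 2526, 3750, 5214, 6918
Fourth differences: 744, 984, 1224, 1464, 1704
Fifth differences: 240, 240, 240, 240
The fifth differences are constant (240).
1704 + 240 = 1944;  6918 + 1944 = 8862;  21046 + 8862 = 29908;  53257 + 29908 = 83165;  118292 + 83165 = 201457

201457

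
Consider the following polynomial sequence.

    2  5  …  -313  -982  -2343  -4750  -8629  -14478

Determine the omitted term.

-54

Using the last 6 terms:
-669, -1361, -2407, -3879, -5849
-692, -1046, -1472, -1970
-354, -426, -498
-72, -72
Constant fourth difference = -72.
Extend backward: -354 + 72 = -282;  -692 + 282 = -410;  -669 + 410 = -259;  -313 + 259 = -54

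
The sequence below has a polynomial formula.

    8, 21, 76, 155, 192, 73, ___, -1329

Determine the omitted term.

-364

Using the first 6 terms:
13  55  79  37  -119
42  24  -42  -156
-18  -66  -114
-48  -48
Constant fourth difference = -48.
Extend forward: -114 − 48 = -162;  -156 − 162 = -318;  -119 − 318 = -437;  73 − 437 = -364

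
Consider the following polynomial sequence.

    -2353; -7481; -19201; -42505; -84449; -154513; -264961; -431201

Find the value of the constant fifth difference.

-360

D1: -5128, -11720, -23304, -41944, -70064, -110448, -166240
D2: -6592, -11584, -18640, -28120, -40384, -55792
D3: -4992, -7056, -9480, -12264, -15408
D4: -2064, -2424, -2784, -3144
D5: -360, -360, -360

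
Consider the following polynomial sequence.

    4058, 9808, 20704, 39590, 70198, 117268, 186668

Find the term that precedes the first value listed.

1378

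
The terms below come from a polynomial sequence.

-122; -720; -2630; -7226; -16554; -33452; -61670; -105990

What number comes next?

Δ: -598, -1910, -4596, -9328, -16898, -28218, -44320
Δ²: -1312, -2686, -4732, -7570, -11320, -16102
Δ³: -1374, -2046, -2838, -3750, -4782
Δ⁴: -672, -792, -912, -1032
Δ⁵: -120, -120, -120
The fifth differences are constant (-120).
-1032 − 120 = -1152;  -4782 − 1152 = -5934;  -16102 − 5934 = -22036;  -44320 − 22036 = -66356;  -105990 − 66356 = -172346

-172346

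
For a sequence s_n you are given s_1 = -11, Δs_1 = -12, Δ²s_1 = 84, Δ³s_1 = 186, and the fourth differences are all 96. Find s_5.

1285

Build the table forward from the leading diagonal:
Fourth differences: 96  96  96  96  96
Third differences: 186  282  378  474  570
Second differences: 84  270  552  930  1404
First differences: -12  72  342  894  1824
s: -11  -23  49  391  1285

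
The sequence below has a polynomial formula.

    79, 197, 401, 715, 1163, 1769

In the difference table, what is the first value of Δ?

D1: 118, 204, 314, 448, 606
D2: 86, 110, 134, 158
D3: 24, 24, 24

118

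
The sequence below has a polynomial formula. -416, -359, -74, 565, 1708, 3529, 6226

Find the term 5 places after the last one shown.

41461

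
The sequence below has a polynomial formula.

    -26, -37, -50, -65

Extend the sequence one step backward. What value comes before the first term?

First differences: -11, -13, -15
Second differences: -2, -2
The second differences are constant at -2.
Work back: -11 + 2 = -9;  -26 + 9 = -17

-17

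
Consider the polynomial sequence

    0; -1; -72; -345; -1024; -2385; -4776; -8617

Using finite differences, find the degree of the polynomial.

4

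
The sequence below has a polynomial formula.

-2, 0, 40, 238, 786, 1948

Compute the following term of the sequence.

2, 40, 198, 548, 1162
38, 158, 350, 614
120, 192, 264
72, 72
Fourth differences constant at 72.
264 + 72 = 336;  614 + 336 = 950;  1162 + 950 = 2112;  1948 + 2112 = 4060

4060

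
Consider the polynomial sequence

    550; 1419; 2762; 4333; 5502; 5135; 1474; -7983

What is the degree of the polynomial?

869, 1343, 1571, 1169, -367, -3661, -9457
474, 228, -402, -1536, -3294, -5796
-246, -630, -1134, -1758, -2502
-384, -504, -624, -744
-120, -120, -120
The fifth differences are constant, so the polynomial has degree 5.

5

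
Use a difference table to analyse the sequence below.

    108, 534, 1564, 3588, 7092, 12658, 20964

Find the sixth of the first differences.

Δ: 426, 1030, 2024, 3504, 5566, 8306
Δ²: 604, 994, 1480, 2062, 2740
Δ³: 390, 486, 582, 678
Δ⁴: 96, 96, 96

8306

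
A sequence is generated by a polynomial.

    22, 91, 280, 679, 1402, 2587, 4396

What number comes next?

7015

First differences: 69, 189, 399, 723, 1185, 1809
Second differences: 120, 210, 324, 462, 624
Third differences: 90, 114, 138, 162
Fourth differences: 24, 24, 24
Fourth differences constant at 24.
162 + 24 = 186;  624 + 186 = 810;  1809 + 810 = 2619;  4396 + 2619 = 7015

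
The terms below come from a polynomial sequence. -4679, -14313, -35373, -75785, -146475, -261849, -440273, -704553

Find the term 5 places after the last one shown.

D1: -9634, -21060, -40412, -70690, -115374, -178424, -264280
D2: -11426, -19352, -30278, -44684, -63050, -85856
D3: -7926, -10926, -14406, -18366, -22806
D4: -3000, -3480, -3960, -4440
D5: -480, -480, -480
Constant fifth difference = -480, so extend:
-4440 − 480 = -4920;  -22806 − 4920 = -27726;  -85856 − 27726 = -113582;  -264280 − 113582 = -377862;  -704553 − 377862 = -1082415
-4920 − 480 = -5400;  -27726 − 5400 = -33126;  -113582 − 33126 = -146708;  -377862 − 146708 = -524570;  -1082415 − 524570 = -1606985
-5400 − 480 = -5880;  -33126 − 5880 = -39006;  -146708 − 39006 = -185714;  -524570 − 185714 = -710284;  -1606985 − 710284 = -2317269
-5880 − 480 = -6360;  -39006 − 6360 = -45366;  -185714 − 45366 = -231080;  -710284 − 231080 = -941364;  -2317269 − 941364 = -3258633
-6360 − 480 = -6840;  -45366 − 6840 = -52206;  -231080 − 52206 = -283286;  -941364 − 283286 = -1224650;  -3258633 − 1224650 = -4483283

-4483283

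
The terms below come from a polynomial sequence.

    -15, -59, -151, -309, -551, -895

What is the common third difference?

Δ: -44, -92, -158, -242, -344
Δ²: -48, -66, -84, -102
Δ³: -18, -18, -18

-18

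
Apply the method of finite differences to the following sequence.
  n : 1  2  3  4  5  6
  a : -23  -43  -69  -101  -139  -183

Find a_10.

D1: -20, -26, -32, -38, -44
D2: -6, -6, -6, -6
Constant second difference = -6, so extend:
-44 − 6 = -50;  -183 − 50 = -233
-50 − 6 = -56;  -233 − 56 = -289
-56 − 6 = -62;  -289 − 62 = -351
-62 − 6 = -68;  -351 − 68 = -419

-419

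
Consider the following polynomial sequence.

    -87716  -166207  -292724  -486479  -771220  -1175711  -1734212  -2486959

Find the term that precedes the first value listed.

-42095

First differences: -78491, -126517, -193755, -284741, -404491, -558501, -752747
Second differences: -48026, -67238, -90986, -119750, -154010, -194246
Third differences: -19212, -23748, -28764, -34260, -40236
Fourth differences: -4536, -5016, -5496, -5976
Fifth differences: -480, -480, -480
The fifth differences are constant at -480.
Work back: -4536 + 480 = -4056;  -19212 + 4056 = -15156;  -48026 + 15156 = -32870;  -78491 + 32870 = -45621;  -87716 + 45621 = -42095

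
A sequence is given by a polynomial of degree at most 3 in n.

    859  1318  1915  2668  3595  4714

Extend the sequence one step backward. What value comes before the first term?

520

Δ: 459, 597, 753, 927, 1119
Δ²: 138, 156, 174, 192
Δ³: 18, 18, 18
The third differences are constant at 18.
Work back: 138 − 18 = 120;  459 − 120 = 339;  859 − 339 = 520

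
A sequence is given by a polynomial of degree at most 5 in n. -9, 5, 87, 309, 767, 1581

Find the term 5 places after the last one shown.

16871

D1: 14  82  222  458  814
D2: 68  140  236  356
D3: 72  96  120
D4: 24  24
Constant fourth difference = 24, so extend:
120 + 24 = 144;  356 + 144 = 500;  814 + 500 = 1314;  1581 + 1314 = 2895
144 + 24 = 168;  500 + 168 = 668;  1314 + 668 = 1982;  2895 + 1982 = 4877
168 + 24 = 192;  668 + 192 = 860;  1982 + 860 = 2842;  4877 + 2842 = 7719
192 + 24 = 216;  860 + 216 = 1076;  2842 + 1076 = 3918;  7719 + 3918 = 11637
216 + 24 = 240;  1076 + 240 = 1316;  3918 + 1316 = 5234;  11637 + 5234 = 16871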